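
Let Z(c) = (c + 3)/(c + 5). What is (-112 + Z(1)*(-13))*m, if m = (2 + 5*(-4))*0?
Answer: 0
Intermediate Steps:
Z(c) = (3 + c)/(5 + c)
m = 0 (m = (2 - 20)*0 = -18*0 = 0)
(-112 + Z(1)*(-13))*m = (-112 + ((3 + 1)/(5 + 1))*(-13))*0 = (-112 + (4/6)*(-13))*0 = (-112 + ((⅙)*4)*(-13))*0 = (-112 + (⅔)*(-13))*0 = (-112 - 26/3)*0 = -362/3*0 = 0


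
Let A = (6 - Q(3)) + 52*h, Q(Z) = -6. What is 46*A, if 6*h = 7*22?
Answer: 185840/3 ≈ 61947.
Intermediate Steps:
h = 77/3 (h = (7*22)/6 = (1/6)*154 = 77/3 ≈ 25.667)
A = 4040/3 (A = (6 - 1*(-6)) + 52*(77/3) = (6 + 6) + 4004/3 = 12 + 4004/3 = 4040/3 ≈ 1346.7)
46*A = 46*(4040/3) = 185840/3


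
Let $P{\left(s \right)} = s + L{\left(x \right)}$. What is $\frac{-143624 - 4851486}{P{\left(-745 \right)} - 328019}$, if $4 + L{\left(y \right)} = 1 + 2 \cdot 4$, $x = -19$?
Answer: $\frac{4995110}{328759} \approx 15.194$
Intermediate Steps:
$L{\left(y \right)} = 5$ ($L{\left(y \right)} = -4 + \left(1 + 2 \cdot 4\right) = -4 + \left(1 + 8\right) = -4 + 9 = 5$)
$P{\left(s \right)} = 5 + s$ ($P{\left(s \right)} = s + 5 = 5 + s$)
$\frac{-143624 - 4851486}{P{\left(-745 \right)} - 328019} = \frac{-143624 - 4851486}{\left(5 - 745\right) - 328019} = - \frac{4995110}{-740 - 328019} = - \frac{4995110}{-328759} = \left(-4995110\right) \left(- \frac{1}{328759}\right) = \frac{4995110}{328759}$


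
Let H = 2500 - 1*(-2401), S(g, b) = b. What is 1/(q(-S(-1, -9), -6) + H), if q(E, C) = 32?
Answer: 1/4933 ≈ 0.00020272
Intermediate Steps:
H = 4901 (H = 2500 + 2401 = 4901)
1/(q(-S(-1, -9), -6) + H) = 1/(32 + 4901) = 1/4933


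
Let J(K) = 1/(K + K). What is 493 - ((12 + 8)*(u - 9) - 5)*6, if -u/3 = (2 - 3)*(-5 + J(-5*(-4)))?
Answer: 3394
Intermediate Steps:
J(K) = 1/(2*K)
u = -597/40 (u = -3*(2 - 3)*(-5 + 1/(2*((-5*(-4))))) = -(-3)*(-5 + (½)/20) = -(-3)*(-5 + (½)*(1/20)) = -(-3)*(-5 + 1/40) = -(-3)*(-199)/40 = -3*199/40 = -597/40 ≈ -14.925)
493 - ((12 + 8)*(u - 9) - 5)*6 = 493 - ((12 + 8)*(-597/40 - 9) - 5)*6 = 493 - (20*(-957/40) - 5)*6 = 493 - (-957/2 - 5)*6 = 493 - (-967)*6/2 = 493 - 1*(-2901) = 493 + 2901 = 3394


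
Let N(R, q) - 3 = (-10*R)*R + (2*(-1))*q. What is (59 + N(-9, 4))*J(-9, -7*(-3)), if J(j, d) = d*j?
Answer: 142884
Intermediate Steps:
N(R, q) = 3 - 10*R² - 2*q (N(R, q) = 3 + ((-10*R)*R + (2*(-1))*q) = 3 + (-10*R² - 2*q) = 3 - 10*R² - 2*q)
(59 + N(-9, 4))*J(-9, -7*(-3)) = (59 + (3 - 10*(-9)² - 2*4))*(-7*(-3)*(-9)) = (59 + (3 - 10*81 - 8))*(21*(-9)) = (59 + (3 - 810 - 8))*(-189) = (59 - 815)*(-189) = -756*(-189) = 142884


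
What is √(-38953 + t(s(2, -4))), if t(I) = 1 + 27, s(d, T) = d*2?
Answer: 15*I*√173 ≈ 197.29*I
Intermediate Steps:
s(d, T) = 2*d
t(I) = 28
√(-38953 + t(s(2, -4))) = √(-38953 + 28) = √(-38925) = 15*I*√173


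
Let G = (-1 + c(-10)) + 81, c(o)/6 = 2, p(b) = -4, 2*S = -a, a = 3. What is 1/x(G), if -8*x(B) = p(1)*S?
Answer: -4/3 ≈ -1.3333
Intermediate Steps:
S = -3/2 (S = (-1*3)/2 = (½)*(-3) = -3/2 ≈ -1.5000)
c(o) = 12 (c(o) = 6*2 = 12)
G = 92 (G = (-1 + 12) + 81 = 11 + 81 = 92)
x(B) = -¾ (x(B) = -(-1)*(-3)/(2*2) = -⅛*6 = -¾)
1/x(G) = 1/(-¾) = -4/3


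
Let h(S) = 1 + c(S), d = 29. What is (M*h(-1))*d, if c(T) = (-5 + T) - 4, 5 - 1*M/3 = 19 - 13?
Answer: 783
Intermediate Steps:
M = -3 (M = 15 - 3*(19 - 13) = 15 - 3*6 = 15 - 18 = -3)
c(T) = -9 + T
h(S) = -8 + S (h(S) = 1 + (-9 + S) = -8 + S)
(M*h(-1))*d = -3*(-8 - 1)*29 = -3*(-9)*29 = 27*29 = 783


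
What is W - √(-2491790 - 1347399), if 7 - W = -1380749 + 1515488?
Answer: -134732 - I*√3839189 ≈ -1.3473e+5 - 1959.4*I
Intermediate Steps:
W = -134732 (W = 7 - (-1380749 + 1515488) = 7 - 1*134739 = 7 - 134739 = -134732)
W - √(-2491790 - 1347399) = -134732 - √(-2491790 - 1347399) = -134732 - √(-3839189) = -134732 - I*√3839189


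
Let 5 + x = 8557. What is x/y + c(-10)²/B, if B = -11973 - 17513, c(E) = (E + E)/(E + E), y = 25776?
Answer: 7879328/23750973 ≈ 0.33175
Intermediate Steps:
x = 8552 (x = -5 + 8557 = 8552)
c(E) = 1 (c(E) = (2*E)/((2*E)) = (2*E)*(1/(2*E)) = 1)
B = -29486
x/y + c(-10)²/B = 8552/25776 + 1²/(-29486) = 8552*(1/25776) + 1*(-1/29486) = 1069/3222 - 1/29486 = 7879328/23750973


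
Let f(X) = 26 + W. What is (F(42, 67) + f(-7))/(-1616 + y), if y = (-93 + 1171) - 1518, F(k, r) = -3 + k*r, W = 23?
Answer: -715/514 ≈ -1.3911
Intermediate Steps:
f(X) = 49 (f(X) = 26 + 23 = 49)
y = -440 (y = 1078 - 1518 = -440)
(F(42, 67) + f(-7))/(-1616 + y) = ((-3 + 42*67) + 49)/(-1616 - 440) = ((-3 + 2814) + 49)/(-2056) = (2811 + 49)*(-1/2056) = 2860*(-1/2056) = -715/514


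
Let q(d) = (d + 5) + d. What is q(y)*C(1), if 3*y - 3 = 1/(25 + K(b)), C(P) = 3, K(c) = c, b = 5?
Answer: 316/15 ≈ 21.067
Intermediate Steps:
y = 91/90 (y = 1 + 1/(3*(25 + 5)) = 1 + (⅓)/30 = 1 + (⅓)*(1/30) = 1 + 1/90 = 91/90 ≈ 1.0111)
q(d) = 5 + 2*d (q(d) = (5 + d) + d = 5 + 2*d)
q(y)*C(1) = (5 + 2*(91/90))*3 = (5 + 91/45)*3 = (316/45)*3 = 316/15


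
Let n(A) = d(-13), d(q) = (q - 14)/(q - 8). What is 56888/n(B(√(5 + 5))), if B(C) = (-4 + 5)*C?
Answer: 398216/9 ≈ 44246.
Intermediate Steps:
B(C) = C (B(C) = 1*C = C)
d(q) = (-14 + q)/(-8 + q)
n(A) = 9/7 (n(A) = (-14 - 13)/(-8 - 13) = -27/(-21) = -1/21*(-27) = 9/7)
56888/n(B(√(5 + 5))) = 56888/(9/7) = 56888*(7/9) = 398216/9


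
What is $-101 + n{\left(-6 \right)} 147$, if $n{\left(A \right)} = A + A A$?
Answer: $4309$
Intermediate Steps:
$n{\left(A \right)} = A + A^{2}$
$-101 + n{\left(-6 \right)} 147 = -101 + - 6 \left(1 - 6\right) 147 = -101 + \left(-6\right) \left(-5\right) 147 = -101 + 30 \cdot 147 = -101 + 4410 = 4309$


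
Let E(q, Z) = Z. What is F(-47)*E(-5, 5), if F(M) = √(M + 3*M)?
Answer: 10*I*√47 ≈ 68.557*I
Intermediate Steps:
F(M) = 2*√M (F(M) = √(4*M) = 2*√M)
F(-47)*E(-5, 5) = (2*√(-47))*5 = (2*(I*√47))*5 = (2*I*√47)*5 = 10*I*√47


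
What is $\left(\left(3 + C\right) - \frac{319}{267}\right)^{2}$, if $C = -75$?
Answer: $\frac{381928849}{71289} \approx 5357.5$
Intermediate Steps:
$\left(\left(3 + C\right) - \frac{319}{267}\right)^{2} = \left(\left(3 - 75\right) - \frac{319}{267}\right)^{2} = \left(-72 - \frac{319}{267}\right)^{2} = \left(- \frac{19543}{267}\right)^{2} = \frac{381928849}{71289}$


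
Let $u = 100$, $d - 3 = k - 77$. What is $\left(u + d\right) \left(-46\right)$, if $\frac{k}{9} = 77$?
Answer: $-33074$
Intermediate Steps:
$k = 693$ ($k = 9 \cdot 77 = 693$)
$d = 619$ ($d = 3 + \left(693 - 77\right) = 3 + 616 = 619$)
$\left(u + d\right) \left(-46\right) = \left(100 + 619\right) \left(-46\right) = 719 \left(-46\right) = -33074$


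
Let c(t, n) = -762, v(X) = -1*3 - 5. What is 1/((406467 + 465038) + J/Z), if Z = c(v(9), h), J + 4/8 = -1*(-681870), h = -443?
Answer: 1524/1326809881 ≈ 1.1486e-6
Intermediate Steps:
J = 1363739/2 (J = -½ - 1*(-681870) = -½ + 681870 = 1363739/2 ≈ 6.8187e+5)
v(X) = -8 (v(X) = -3 - 5 = -8)
Z = -762
1/((406467 + 465038) + J/Z) = 1/((406467 + 465038) + (1363739/2)/(-762)) = 1/(871505 + (1363739/2)*(-1/762)) = 1/(871505 - 1363739/1524) = 1/(1326809881/1524) = 1524/1326809881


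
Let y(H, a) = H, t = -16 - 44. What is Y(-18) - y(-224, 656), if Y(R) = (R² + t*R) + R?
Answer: 1610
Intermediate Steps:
t = -60
Y(R) = R² - 59*R (Y(R) = (R² - 60*R) + R = R² - 59*R)
Y(-18) - y(-224, 656) = -18*(-59 - 18) - 1*(-224) = -18*(-77) + 224 = 1386 + 224 = 1610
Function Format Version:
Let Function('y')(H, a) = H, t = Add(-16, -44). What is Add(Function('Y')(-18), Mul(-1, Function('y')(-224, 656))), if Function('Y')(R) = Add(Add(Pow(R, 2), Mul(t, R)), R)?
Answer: 1610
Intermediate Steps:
t = -60
Function('Y')(R) = Add(Pow(R, 2), Mul(-59, R)) (Function('Y')(R) = Add(Add(Pow(R, 2), Mul(-60, R)), R) = Add(Pow(R, 2), Mul(-59, R)))
Add(Function('Y')(-18), Mul(-1, Function('y')(-224, 656))) = Add(Mul(-18, Add(-59, -18)), Mul(-1, -224)) = Add(Mul(-18, -77), 224) = Add(1386, 224) = 1610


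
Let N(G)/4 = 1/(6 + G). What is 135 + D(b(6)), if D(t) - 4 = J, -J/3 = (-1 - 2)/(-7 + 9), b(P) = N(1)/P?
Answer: 287/2 ≈ 143.50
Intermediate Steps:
N(G) = 4/(6 + G)
b(P) = 4/(7*P) (b(P) = (4/(6 + 1))/P = (4/7)/P = (4*(1/7))/P = 4/(7*P))
J = 9/2 (J = -3*(-1 - 2)/(-7 + 9) = -(-9)/2 = -3*(-3/2) = 9/2 ≈ 4.5000)
D(t) = 17/2 (D(t) = 4 + 9/2 = 17/2)
135 + D(b(6)) = 135 + 17/2 = 287/2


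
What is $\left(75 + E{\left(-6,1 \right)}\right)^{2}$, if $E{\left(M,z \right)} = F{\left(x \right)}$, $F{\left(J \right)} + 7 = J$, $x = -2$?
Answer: $4356$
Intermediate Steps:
$F{\left(J \right)} = -7 + J$
$E{\left(M,z \right)} = -9$ ($E{\left(M,z \right)} = -7 - 2 = -9$)
$\left(75 + E{\left(-6,1 \right)}\right)^{2} = \left(75 - 9\right)^{2} = 66^{2} = 4356$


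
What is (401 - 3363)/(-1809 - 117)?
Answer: 1481/963 ≈ 1.5379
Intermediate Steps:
(401 - 3363)/(-1809 - 117) = -2962/(-1926) = -2962*(-1/1926) = 1481/963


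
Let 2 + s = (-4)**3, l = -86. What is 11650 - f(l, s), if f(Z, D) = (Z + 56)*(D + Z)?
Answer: 7090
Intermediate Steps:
s = -66 (s = -2 + (-4)**3 = -2 - 64 = -66)
f(Z, D) = (56 + Z)*(D + Z)
11650 - f(l, s) = 11650 - ((-86)**2 + 56*(-66) + 56*(-86) - 66*(-86)) = 11650 - (7396 - 3696 - 4816 + 5676) = 11650 - 1*4560 = 11650 - 4560 = 7090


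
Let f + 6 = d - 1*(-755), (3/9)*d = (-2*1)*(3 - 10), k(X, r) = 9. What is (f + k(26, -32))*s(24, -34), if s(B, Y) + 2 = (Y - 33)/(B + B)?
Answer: -8150/3 ≈ -2716.7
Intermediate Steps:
d = 42 (d = 3*((-2*1)*(3 - 10)) = 3*(-2*(-7)) = 3*14 = 42)
s(B, Y) = -2 + (-33 + Y)/(2*B) (s(B, Y) = -2 + (Y - 33)/(B + B) = -2 + (-33 + Y)/((2*B)) = -2 + (-33 + Y)*(1/(2*B)) = -2 + (-33 + Y)/(2*B))
f = 791 (f = -6 + (42 - 1*(-755)) = -6 + (42 + 755) = -6 + 797 = 791)
(f + k(26, -32))*s(24, -34) = (791 + 9)*((1/2)*(-33 - 34 - 4*24)/24) = 800*((1/2)*(1/24)*(-33 - 34 - 96)) = 800*((1/2)*(1/24)*(-163)) = 800*(-163/48) = -8150/3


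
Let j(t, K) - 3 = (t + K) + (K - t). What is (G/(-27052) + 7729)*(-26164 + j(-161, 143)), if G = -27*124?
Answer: -1352539656000/6763 ≈ -1.9999e+8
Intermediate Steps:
G = -3348
j(t, K) = 3 + 2*K (j(t, K) = 3 + ((t + K) + (K - t)) = 3 + ((K + t) + (K - t)) = 3 + 2*K)
(G/(-27052) + 7729)*(-26164 + j(-161, 143)) = (-3348/(-27052) + 7729)*(-26164 + (3 + 2*143)) = (-3348*(-1/27052) + 7729)*(-26164 + (3 + 286)) = (837/6763 + 7729)*(-26164 + 289) = (52272064/6763)*(-25875) = -1352539656000/6763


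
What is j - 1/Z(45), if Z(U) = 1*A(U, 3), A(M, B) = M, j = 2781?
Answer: 125144/45 ≈ 2781.0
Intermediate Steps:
Z(U) = U (Z(U) = 1*U = U)
j - 1/Z(45) = 2781 - 1/45 = 125144/45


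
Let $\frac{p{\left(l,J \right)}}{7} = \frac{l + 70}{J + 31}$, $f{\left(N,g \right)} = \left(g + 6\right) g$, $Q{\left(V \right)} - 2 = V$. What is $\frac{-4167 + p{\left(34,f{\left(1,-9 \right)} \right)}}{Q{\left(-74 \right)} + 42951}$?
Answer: $- \frac{120479}{1243491} \approx -0.096888$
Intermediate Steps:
$Q{\left(V \right)} = 2 + V$
$f{\left(N,g \right)} = g \left(6 + g\right)$ ($f{\left(N,g \right)} = \left(6 + g\right) g = g \left(6 + g\right)$)
$p{\left(l,J \right)} = \frac{7 \left(70 + l\right)}{31 + J}$ ($p{\left(l,J \right)} = 7 \frac{l + 70}{J + 31} = 7 \frac{70 + l}{31 + J} = \frac{7 \left(70 + l\right)}{31 + J}$)
$\frac{-4167 + p{\left(34,f{\left(1,-9 \right)} \right)}}{Q{\left(-74 \right)} + 42951} = \frac{-4167 + \frac{7 \left(70 + 34\right)}{31 - 9 \left(6 - 9\right)}}{\left(2 - 74\right) + 42951} = \frac{-4167 + 7 \frac{1}{31 - -27} \cdot 104}{-72 + 42951} = \frac{-4167 + 7 \frac{1}{31 + 27} \cdot 104}{42879} = \left(-4167 + 7 \cdot \frac{1}{58} \cdot 104\right) \frac{1}{42879} = \left(-4167 + \frac{364}{29}\right) \frac{1}{42879} = \left(- \frac{120479}{29}\right) \frac{1}{42879} = - \frac{120479}{1243491}$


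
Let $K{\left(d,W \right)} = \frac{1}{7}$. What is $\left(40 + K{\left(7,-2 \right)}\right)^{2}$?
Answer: $\frac{78961}{49} \approx 1611.4$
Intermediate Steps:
$K{\left(d,W \right)} = \frac{1}{7}$
$\left(40 + K{\left(7,-2 \right)}\right)^{2} = \left(40 + \frac{1}{7}\right)^{2} = \left(\frac{281}{7}\right)^{2} = \frac{78961}{49}$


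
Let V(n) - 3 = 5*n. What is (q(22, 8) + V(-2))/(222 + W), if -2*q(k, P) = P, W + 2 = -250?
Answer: 11/30 ≈ 0.36667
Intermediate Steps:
W = -252 (W = -2 - 250 = -252)
q(k, P) = -P/2
V(n) = 3 + 5*n
(q(22, 8) + V(-2))/(222 + W) = (-1/2*8 + (3 + 5*(-2)))/(222 - 252) = (-4 + (3 - 10))/(-30) = (-4 - 7)*(-1/30) = -11*(-1/30) = 11/30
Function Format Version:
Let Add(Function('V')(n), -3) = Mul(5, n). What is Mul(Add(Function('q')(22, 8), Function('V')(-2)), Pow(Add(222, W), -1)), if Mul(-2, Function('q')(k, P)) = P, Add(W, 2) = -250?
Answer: Rational(11, 30) ≈ 0.36667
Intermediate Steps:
W = -252 (W = Add(-2, -250) = -252)
Function('q')(k, P) = Mul(Rational(-1, 2), P)
Function('V')(n) = Add(3, Mul(5, n))
Mul(Add(Function('q')(22, 8), Function('V')(-2)), Pow(Add(222, W), -1)) = Mul(Add(Mul(Rational(-1, 2), 8), Add(3, Mul(5, -2))), Pow(Add(222, -252), -1)) = Mul(Add(-4, Add(3, -10)), Pow(-30, -1)) = Mul(Add(-4, -7), Rational(-1, 30)) = Mul(-11, Rational(-1, 30)) = Rational(11, 30)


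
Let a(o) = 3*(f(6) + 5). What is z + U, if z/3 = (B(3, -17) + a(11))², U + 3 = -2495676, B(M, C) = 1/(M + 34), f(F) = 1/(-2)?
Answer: -13663332201/5476 ≈ -2.4951e+6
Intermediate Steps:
f(F) = -½
B(M, C) = 1/(34 + M)
U = -2495679 (U = -3 - 2495676 = -2495679)
a(o) = 27/2 (a(o) = 3*(-½ + 5) = 3*(9/2) = 27/2)
z = 3006003/5476 (z = 3*(1/(34 + 3) + 27/2)² = 3*(1/37 + 27/2)² = 3*(1001/74)² = 3*(1002001/5476) = 3006003/5476 ≈ 548.94)
z + U = 3006003/5476 - 2495679 = -13663332201/5476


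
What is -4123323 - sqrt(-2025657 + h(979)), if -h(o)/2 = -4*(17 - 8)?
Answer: -4123323 - 3*I*sqrt(225065) ≈ -4.1233e+6 - 1423.2*I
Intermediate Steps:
h(o) = 72 (h(o) = -(-8)*(17 - 8) = -(-8)*9 = -2*(-36) = 72)
-4123323 - sqrt(-2025657 + h(979)) = -4123323 - sqrt(-2025657 + 72) = -4123323 - sqrt(-2025585) = -4123323 - 3*I*sqrt(225065)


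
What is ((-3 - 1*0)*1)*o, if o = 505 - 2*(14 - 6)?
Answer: -1467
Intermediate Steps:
o = 489 (o = 505 - 2*8 = 505 - 16 = 489)
((-3 - 1*0)*1)*o = ((-3 - 1*0)*1)*489 = ((-3 + 0)*1)*489 = -3*1*489 = -3*489 = -1467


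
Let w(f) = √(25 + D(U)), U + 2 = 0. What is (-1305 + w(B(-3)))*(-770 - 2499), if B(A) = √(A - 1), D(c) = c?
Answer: 4266045 - 3269*√23 ≈ 4.2504e+6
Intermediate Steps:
U = -2 (U = -2 + 0 = -2)
B(A) = √(-1 + A)
w(f) = √23 (w(f) = √(25 - 2) = √23)
(-1305 + w(B(-3)))*(-770 - 2499) = (-1305 + √23)*(-770 - 2499) = (-1305 + √23)*(-3269) = 4266045 - 3269*√23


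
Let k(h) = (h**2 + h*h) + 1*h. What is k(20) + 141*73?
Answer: 11113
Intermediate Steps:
k(h) = h + 2*h**2 (k(h) = (h**2 + h**2) + h = 2*h**2 + h = h + 2*h**2)
k(20) + 141*73 = 20*(1 + 2*20) + 141*73 = 20*(1 + 40) + 10293 = 20*41 + 10293 = 820 + 10293 = 11113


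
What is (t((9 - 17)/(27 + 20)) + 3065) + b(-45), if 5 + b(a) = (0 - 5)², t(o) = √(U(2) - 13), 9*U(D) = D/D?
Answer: 3085 + 2*I*√29/3 ≈ 3085.0 + 3.5901*I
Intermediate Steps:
U(D) = ⅑ (U(D) = (D/D)/9 = (⅑)*1 = ⅑)
t(o) = 2*I*√29/3 (t(o) = √(⅑ - 13) = √(-116/9) = 2*I*√29/3)
b(a) = 20 (b(a) = -5 + (0 - 5)² = -5 + (-5)² = -5 + 25 = 20)
(t((9 - 17)/(27 + 20)) + 3065) + b(-45) = (2*I*√29/3 + 3065) + 20 = (3065 + 2*I*√29/3) + 20 = 3085 + 2*I*√29/3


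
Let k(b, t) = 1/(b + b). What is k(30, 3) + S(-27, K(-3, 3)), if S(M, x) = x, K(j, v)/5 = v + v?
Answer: 1801/60 ≈ 30.017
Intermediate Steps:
K(j, v) = 10*v (K(j, v) = 5*(v + v) = 5*(2*v) = 10*v)
k(b, t) = 1/(2*b)
k(30, 3) + S(-27, K(-3, 3)) = (½)/30 + 10*3 = (½)*(1/30) + 30 = 1/60 + 30 = 1801/60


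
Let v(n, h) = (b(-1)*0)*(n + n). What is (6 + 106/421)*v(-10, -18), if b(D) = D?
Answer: 0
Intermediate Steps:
v(n, h) = 0 (v(n, h) = (-1*0)*(n + n) = 0*(2*n) = 0)
(6 + 106/421)*v(-10, -18) = (6 + 106/421)*0 = (2632/421)*0 = 0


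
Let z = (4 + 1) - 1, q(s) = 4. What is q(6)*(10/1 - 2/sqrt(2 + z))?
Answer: 40 - 4*sqrt(6)/3 ≈ 36.734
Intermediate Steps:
z = 4 (z = 5 - 1 = 4)
q(6)*(10/1 - 2/sqrt(2 + z)) = 4*(10/1 - 2/sqrt(2 + 4)) = 4*(10*1 - 2*sqrt(6)/6) = 4*(10 - sqrt(6)/3) = 40 - 4*sqrt(6)/3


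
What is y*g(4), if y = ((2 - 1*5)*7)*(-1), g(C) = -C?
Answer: -84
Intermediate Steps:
y = 21 (y = ((2 - 5)*7)*(-1) = -3*7*(-1) = -21*(-1) = 21)
y*g(4) = 21*(-1*4) = 21*(-4) = -84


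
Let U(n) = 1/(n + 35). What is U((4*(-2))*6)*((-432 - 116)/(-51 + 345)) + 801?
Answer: 1530985/1911 ≈ 801.14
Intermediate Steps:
U(n) = 1/(35 + n)
U((4*(-2))*6)*((-432 - 116)/(-51 + 345)) + 801 = ((-432 - 116)/(-51 + 345))/(35 + (4*(-2))*6) + 801 = (-548/294)/(35 - 8*6) + 801 = (-548*1/294)/(35 - 48) + 801 = -274/147/(-13) + 801 = -1/13*(-274/147) + 801 = 274/1911 + 801 = 1530985/1911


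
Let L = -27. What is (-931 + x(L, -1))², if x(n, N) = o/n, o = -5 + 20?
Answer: 70291456/81 ≈ 8.6780e+5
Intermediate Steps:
o = 15
x(n, N) = 15/n
(-931 + x(L, -1))² = (-931 + 15/(-27))² = (-931 + 15*(-1/27))² = (-931 - 5/9)² = (-8384/9)² = 70291456/81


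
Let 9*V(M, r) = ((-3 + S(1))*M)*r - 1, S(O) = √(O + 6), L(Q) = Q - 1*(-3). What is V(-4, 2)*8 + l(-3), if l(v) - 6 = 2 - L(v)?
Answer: 256/9 - 64*√7/9 ≈ 9.6302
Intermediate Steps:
L(Q) = 3 + Q (L(Q) = Q + 3 = 3 + Q)
S(O) = √(6 + O)
l(v) = 5 - v (l(v) = 6 + (2 - (3 + v)) = 6 + (2 + (-3 - v)) = 6 + (-1 - v) = 5 - v)
V(M, r) = -⅑ + M*r*(-3 + √7)/9 (V(M, r) = (((-3 + √(6 + 1))*M)*r - 1)/9 = (((-3 + √7)*M)*r - 1)/9 = ((M*(-3 + √7))*r - 1)/9 = (M*r*(-3 + √7) - 1)/9 = (-1 + M*r*(-3 + √7))/9 = -⅑ + M*r*(-3 + √7)/9)
V(-4, 2)*8 + l(-3) = (-⅑ - ⅓*(-4)*2 + (⅑)*(-4)*2*√7)*8 + (5 - 1*(-3)) = (-⅑ + 8/3 - 8*√7/9)*8 + (5 + 3) = (23/9 - 8*√7/9)*8 + 8 = (184/9 - 64*√7/9) + 8 = 256/9 - 64*√7/9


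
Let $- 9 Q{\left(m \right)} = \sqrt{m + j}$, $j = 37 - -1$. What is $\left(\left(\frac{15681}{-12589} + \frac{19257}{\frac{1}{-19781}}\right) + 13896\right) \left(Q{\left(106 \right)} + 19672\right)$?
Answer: $- \frac{94325983921903000}{12589} \approx -7.4927 \cdot 10^{12}$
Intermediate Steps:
$j = 38$ ($j = 37 + 1 = 38$)
$Q{\left(m \right)} = - \frac{\sqrt{38 + m}}{9}$ ($Q{\left(m \right)} = - \frac{\sqrt{m + 38}}{9} = - \frac{\sqrt{38 + m}}{9}$)
$\left(\left(\frac{15681}{-12589} + \frac{19257}{\frac{1}{-19781}}\right) + 13896\right) \left(Q{\left(106 \right)} + 19672\right) = \left(\left(\frac{15681}{-12589} + \frac{19257}{\frac{1}{-19781}}\right) + 13896\right) \left(- \frac{\sqrt{38 + 106}}{9} + 19672\right) = \left(\left(15681 \left(- \frac{1}{12589}\right) + \frac{19257}{- \frac{1}{19781}}\right) + 13896\right) \left(- \frac{\sqrt{144}}{9} + 19672\right) = \left(\left(- \frac{15681}{12589} + 19257 \left(-19781\right)\right) + 13896\right) \left(\left(- \frac{1}{9}\right) 12 + 19672\right) = \left(\left(- \frac{15681}{12589} - 380922717\right) + 13896\right) \left(- \frac{4}{3} + 19672\right) = \left(- \frac{4795436099994}{12589} + 13896\right) \frac{59012}{3} = \left(- \frac{4795261163250}{12589}\right) \frac{59012}{3} = - \frac{94325983921903000}{12589}$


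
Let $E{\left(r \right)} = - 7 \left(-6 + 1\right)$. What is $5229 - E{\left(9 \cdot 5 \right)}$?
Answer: $5194$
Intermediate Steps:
$E{\left(r \right)} = 35$ ($E{\left(r \right)} = \left(-7\right) \left(-5\right) = 35$)
$5229 - E{\left(9 \cdot 5 \right)} = 5229 - 35 = 5194$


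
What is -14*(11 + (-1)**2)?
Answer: -168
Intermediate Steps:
-14*(11 + (-1)**2) = -14*(11 + 1) = -14*12 = -168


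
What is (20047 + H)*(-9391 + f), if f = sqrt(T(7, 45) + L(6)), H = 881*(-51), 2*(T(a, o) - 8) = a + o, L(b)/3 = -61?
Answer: 233685644 - 24884*I*sqrt(149) ≈ 2.3369e+8 - 3.0375e+5*I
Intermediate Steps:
L(b) = -183 (L(b) = 3*(-61) = -183)
T(a, o) = 8 + a/2 + o/2 (T(a, o) = 8 + (a + o)/2 = 8 + (a/2 + o/2) = 8 + a/2 + o/2)
H = -44931
f = I*sqrt(149) (f = sqrt((8 + (1/2)*7 + (1/2)*45) - 183) = sqrt((8 + 7/2 + 45/2) - 183) = sqrt(34 - 183) = sqrt(-149) = I*sqrt(149) ≈ 12.207*I)
(20047 + H)*(-9391 + f) = (20047 - 44931)*(-9391 + I*sqrt(149)) = -24884*(-9391 + I*sqrt(149)) = 233685644 - 24884*I*sqrt(149)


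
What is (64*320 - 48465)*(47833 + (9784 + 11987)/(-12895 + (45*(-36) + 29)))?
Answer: -19390444569995/14486 ≈ -1.3386e+9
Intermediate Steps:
(64*320 - 48465)*(47833 + (9784 + 11987)/(-12895 + (45*(-36) + 29))) = (20480 - 48465)*(47833 + 21771/(-12895 + (-1620 + 29))) = -27985*(47833 + 21771/(-12895 - 1591)) = -27985*(47833 + 21771/(-14486)) = -27985*(47833 + 21771*(-1/14486)) = -27985*(47833 - 21771/14486) = -27985*692887067/14486 = -19390444569995/14486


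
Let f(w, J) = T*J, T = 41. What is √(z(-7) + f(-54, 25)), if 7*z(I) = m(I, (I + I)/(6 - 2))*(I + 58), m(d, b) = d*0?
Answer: 5*√41 ≈ 32.016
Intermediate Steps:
m(d, b) = 0
f(w, J) = 41*J
z(I) = 0 (z(I) = (0*(I + 58))/7 = (0*(58 + I))/7 = (⅐)*0 = 0)
√(z(-7) + f(-54, 25)) = √(0 + 41*25) = √(0 + 1025) = √1025 = 5*√41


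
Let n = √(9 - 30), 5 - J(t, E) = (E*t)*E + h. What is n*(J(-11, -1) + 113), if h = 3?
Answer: 126*I*√21 ≈ 577.4*I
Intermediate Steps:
J(t, E) = 2 - t*E² (J(t, E) = 5 - ((E*t)*E + 3) = 5 - (t*E² + 3) = 5 - (3 + t*E²) = 5 + (-3 - t*E²) = 2 - t*E²)
n = I*√21 (n = √(-21) = I*√21 ≈ 4.5826*I)
n*(J(-11, -1) + 113) = (I*√21)*((2 - 1*(-11)*(-1)²) + 113) = (I*√21)*((2 - 1*(-11)*1) + 113) = (I*√21)*((2 + 11) + 113) = (I*√21)*(13 + 113) = (I*√21)*126 = 126*I*√21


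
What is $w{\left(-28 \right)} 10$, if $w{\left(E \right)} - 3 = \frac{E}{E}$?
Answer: $40$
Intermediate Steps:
$w{\left(E \right)} = 4$ ($w{\left(E \right)} = 3 + \frac{E}{E} = 3 + 1 = 4$)
$w{\left(-28 \right)} 10 = 4 \cdot 10 = 40$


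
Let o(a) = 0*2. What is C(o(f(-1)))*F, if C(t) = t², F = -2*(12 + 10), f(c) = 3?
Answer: 0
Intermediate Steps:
F = -44 (F = -2*22 = -44)
o(a) = 0
C(o(f(-1)))*F = 0²*(-44) = 0*(-44) = 0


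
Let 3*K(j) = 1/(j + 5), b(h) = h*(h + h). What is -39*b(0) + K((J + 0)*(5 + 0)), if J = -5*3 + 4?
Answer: -1/150 ≈ -0.0066667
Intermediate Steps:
J = -11 (J = -15 + 4 = -11)
b(h) = 2*h**2 (b(h) = h*(2*h) = 2*h**2)
K(j) = 1/(3*(5 + j)) (K(j) = 1/(3*(j + 5)) = 1/(3*(5 + j)))
-39*b(0) + K((J + 0)*(5 + 0)) = -78*0**2 + 1/(3*(5 + (-11 + 0)*(5 + 0))) = -78*0 + 1/(3*(5 - 11*5)) = -39*0 + 1/(3*(5 - 55)) = 0 + (1/3)/(-50) = 0 + (1/3)*(-1/50) = 0 - 1/150 = -1/150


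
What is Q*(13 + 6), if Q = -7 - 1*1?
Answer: -152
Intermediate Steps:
Q = -8 (Q = -7 - 1 = -8)
Q*(13 + 6) = -8*(13 + 6) = -8*19 = -152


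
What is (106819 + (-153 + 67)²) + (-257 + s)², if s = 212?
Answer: 116240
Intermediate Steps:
(106819 + (-153 + 67)²) + (-257 + s)² = (106819 + (-153 + 67)²) + (-257 + 212)² = (106819 + (-86)²) + (-45)² = (106819 + 7396) + 2025 = 114215 + 2025 = 116240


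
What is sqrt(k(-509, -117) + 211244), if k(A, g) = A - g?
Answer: 6*sqrt(5857) ≈ 459.19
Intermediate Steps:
sqrt(k(-509, -117) + 211244) = sqrt((-509 - 1*(-117)) + 211244) = sqrt((-509 + 117) + 211244) = sqrt(-392 + 211244) = sqrt(210852) = 6*sqrt(5857)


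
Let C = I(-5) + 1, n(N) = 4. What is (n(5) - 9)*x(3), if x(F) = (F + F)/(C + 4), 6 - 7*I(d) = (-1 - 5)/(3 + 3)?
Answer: -5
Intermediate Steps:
I(d) = 1 (I(d) = 6/7 - (-1 - 5)/(7*(3 + 3)) = 6/7 - (-6)/(7*6) = 6/7 - 1/7*(-1) = 6/7 + 1/7 = 1)
C = 2 (C = 1 + 1 = 2)
x(F) = F/3 (x(F) = (F + F)/(2 + 4) = (2*F)/6 = (2*F)*(1/6) = F/3)
(n(5) - 9)*x(3) = (4 - 9)*((1/3)*3) = -5*1 = -5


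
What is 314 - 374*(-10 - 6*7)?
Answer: 19762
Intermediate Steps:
314 - 374*(-10 - 6*7) = 314 - 374*(-10 - 42) = 314 - 374*(-52) = 314 + 19448 = 19762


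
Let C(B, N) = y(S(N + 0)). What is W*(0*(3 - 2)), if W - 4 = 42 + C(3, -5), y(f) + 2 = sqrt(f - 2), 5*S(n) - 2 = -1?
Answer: 0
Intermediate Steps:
S(n) = 1/5 (S(n) = 2/5 + (1/5)*(-1) = 2/5 - 1/5 = 1/5)
y(f) = -2 + sqrt(-2 + f) (y(f) = -2 + sqrt(f - 2) = -2 + sqrt(-2 + f))
C(B, N) = -2 + 3*I*sqrt(5)/5 (C(B, N) = -2 + sqrt(-2 + 1/5) = -2 + sqrt(-9/5) = -2 + 3*I*sqrt(5)/5)
W = 44 + 3*I*sqrt(5)/5 (W = 4 + (42 + (-2 + 3*I*sqrt(5)/5)) = 4 + (40 + 3*I*sqrt(5)/5) = 44 + 3*I*sqrt(5)/5 ≈ 44.0 + 1.3416*I)
W*(0*(3 - 2)) = (44 + 3*I*sqrt(5)/5)*(0*(3 - 2)) = (44 + 3*I*sqrt(5)/5)*(0*1) = (44 + 3*I*sqrt(5)/5)*0 = 0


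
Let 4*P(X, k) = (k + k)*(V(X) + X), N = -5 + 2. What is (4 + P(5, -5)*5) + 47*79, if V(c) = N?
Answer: 3692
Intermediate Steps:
N = -3
V(c) = -3
P(X, k) = k*(-3 + X)/2 (P(X, k) = ((k + k)*(-3 + X))/4 = ((2*k)*(-3 + X))/4 = (2*k*(-3 + X))/4 = k*(-3 + X)/2)
(4 + P(5, -5)*5) + 47*79 = (4 + ((½)*(-5)*(-3 + 5))*5) + 47*79 = (4 + ((½)*(-5)*2)*5) + 3713 = (4 - 5*5) + 3713 = (4 - 25) + 3713 = -21 + 3713 = 3692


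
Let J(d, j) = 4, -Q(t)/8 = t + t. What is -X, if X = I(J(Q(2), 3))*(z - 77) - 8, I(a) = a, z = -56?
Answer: 540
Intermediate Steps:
Q(t) = -16*t (Q(t) = -8*(t + t) = -16*t)
X = -540 (X = 4*(-56 - 77) - 8 = 4*(-133) - 8 = -532 - 8 = -540)
-X = -1*(-540) = 540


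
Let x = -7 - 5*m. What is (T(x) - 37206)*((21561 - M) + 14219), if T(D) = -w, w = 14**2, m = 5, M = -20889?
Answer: -2119533938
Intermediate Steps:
x = -32 (x = -7 - 5*5 = -7 - 25 = -32)
w = 196
T(D) = -196 (T(D) = -1*196 = -196)
(T(x) - 37206)*((21561 - M) + 14219) = (-196 - 37206)*((21561 - 1*(-20889)) + 14219) = -37402*((21561 + 20889) + 14219) = -37402*(42450 + 14219) = -37402*56669 = -2119533938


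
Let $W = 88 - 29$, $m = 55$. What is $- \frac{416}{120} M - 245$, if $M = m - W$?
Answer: $- \frac{3467}{15} \approx -231.13$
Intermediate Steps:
$W = 59$
$M = -4$ ($M = 55 - 59 = -4$)
$- \frac{416}{120} M - 245 = - \frac{416}{120} \left(-4\right) - 245 = \left(-416\right) \frac{1}{120} \left(-4\right) - 245 = \left(- \frac{52}{15}\right) \left(-4\right) - 245 = \frac{208}{15} - 245 = - \frac{3467}{15}$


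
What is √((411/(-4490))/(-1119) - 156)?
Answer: I*√437557080808910/1674770 ≈ 12.49*I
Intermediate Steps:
√((411/(-4490))/(-1119) - 156) = √((411*(-1/4490))*(-1/1119) - 156) = √(-411/4490*(-1/1119) - 156) = √(137/1674770 - 156) = √(-261263983/1674770) = I*√437557080808910/1674770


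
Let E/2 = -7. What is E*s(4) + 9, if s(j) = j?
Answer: -47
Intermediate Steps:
E = -14 (E = 2*(-7) = -14)
E*s(4) + 9 = -14*4 + 9 = -56 + 9 = -47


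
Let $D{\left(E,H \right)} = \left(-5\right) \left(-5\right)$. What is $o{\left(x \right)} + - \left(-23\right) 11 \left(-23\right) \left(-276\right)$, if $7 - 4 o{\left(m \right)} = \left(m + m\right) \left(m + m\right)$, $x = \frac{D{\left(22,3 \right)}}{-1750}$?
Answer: $\frac{3934812087}{2450} \approx 1.606 \cdot 10^{6}$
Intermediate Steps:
$D{\left(E,H \right)} = 25$
$x = - \frac{1}{70}$ ($x = \frac{25}{-1750} = 25 \left(- \frac{1}{1750}\right) = - \frac{1}{70} \approx -0.014286$)
$o{\left(m \right)} = \frac{7}{4} - m^{2}$ ($o{\left(m \right)} = \frac{7}{4} - \frac{\left(m + m\right) \left(m + m\right)}{4} = \frac{7}{4} - \frac{2 m 2 m}{4} = \frac{7}{4} - \frac{4 m^{2}}{4} = \frac{7}{4} - m^{2}$)
$o{\left(x \right)} + - \left(-23\right) 11 \left(-23\right) \left(-276\right) = \left(\frac{7}{4} - \left(- \frac{1}{70}\right)^{2}\right) + - \left(-23\right) 11 \left(-23\right) \left(-276\right) = \left(\frac{7}{4} - \frac{1}{4900}\right) + - \left(-253\right) \left(-23\right) \left(-276\right) = \left(\frac{7}{4} - \frac{1}{4900}\right) + \left(-1\right) 5819 \left(-276\right) = \frac{4287}{2450} - -1606044 = \frac{4287}{2450} + 1606044 = \frac{3934812087}{2450}$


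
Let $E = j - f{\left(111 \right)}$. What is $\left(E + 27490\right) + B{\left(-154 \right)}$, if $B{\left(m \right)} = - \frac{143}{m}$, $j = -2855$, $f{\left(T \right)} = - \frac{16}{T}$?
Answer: $\frac{38284457}{1554} \approx 24636.0$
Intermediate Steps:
$E = - \frac{316889}{111}$ ($E = -2855 - - \frac{16}{111} = -2855 + \frac{16}{111} = - \frac{316889}{111} \approx -2854.9$)
$\left(E + 27490\right) + B{\left(-154 \right)} = \left(- \frac{316889}{111} + 27490\right) - \frac{143}{-154} = \frac{2734501}{111} - - \frac{13}{14} = \frac{2734501}{111} + \frac{13}{14} = \frac{38284457}{1554}$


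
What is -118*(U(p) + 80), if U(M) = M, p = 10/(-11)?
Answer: -102660/11 ≈ -9332.7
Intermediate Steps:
p = -10/11 (p = 10*(-1/11) = -10/11 ≈ -0.90909)
-118*(U(p) + 80) = -118*(-10/11 + 80) = -118*870/11 = -102660/11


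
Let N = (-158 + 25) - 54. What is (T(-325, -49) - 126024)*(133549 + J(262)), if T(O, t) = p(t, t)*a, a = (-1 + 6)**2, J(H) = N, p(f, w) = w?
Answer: -16970181138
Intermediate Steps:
N = -187 (N = -133 - 54 = -187)
J(H) = -187
a = 25 (a = 5**2 = 25)
T(O, t) = 25*t (T(O, t) = t*25 = 25*t)
(T(-325, -49) - 126024)*(133549 + J(262)) = (25*(-49) - 126024)*(133549 - 187) = (-1225 - 126024)*133362 = -127249*133362 = -16970181138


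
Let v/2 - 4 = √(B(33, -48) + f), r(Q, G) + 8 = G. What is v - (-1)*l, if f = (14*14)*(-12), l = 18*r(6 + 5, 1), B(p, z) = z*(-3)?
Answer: -118 + 8*I*√138 ≈ -118.0 + 93.979*I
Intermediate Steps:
r(Q, G) = -8 + G
B(p, z) = -3*z
l = -126 (l = 18*(-8 + 1) = 18*(-7) = -126)
f = -2352 (f = 196*(-12) = -2352)
v = 8 + 8*I*√138 (v = 8 + 2*√(-3*(-48) - 2352) = 8 + 2*√(144 - 2352) = 8 + 2*√(-2208) = 8 + 2*(4*I*√138) = 8 + 8*I*√138 ≈ 8.0 + 93.979*I)
v - (-1)*l = (8 + 8*I*√138) - (-1)*(-126) = (8 + 8*I*√138) - 1*126 = (8 + 8*I*√138) - 126 = -118 + 8*I*√138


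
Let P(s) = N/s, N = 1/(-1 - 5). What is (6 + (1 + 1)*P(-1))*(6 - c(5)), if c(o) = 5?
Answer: 19/3 ≈ 6.3333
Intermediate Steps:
N = -⅙ (N = 1/(-6) = -⅙ ≈ -0.16667)
P(s) = -1/(6*s)
(6 + (1 + 1)*P(-1))*(6 - c(5)) = (6 + (1 + 1)*(-⅙/(-1)))*(6 - 1*5) = (6 + 2*(-⅙*(-1)))*(6 - 5) = (6 + 2*(⅙))*1 = (6 + ⅓)*1 = (19/3)*1 = 19/3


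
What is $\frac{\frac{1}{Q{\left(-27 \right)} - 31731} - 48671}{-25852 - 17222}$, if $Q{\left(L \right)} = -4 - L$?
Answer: $\frac{171473341}{151754488} \approx 1.1299$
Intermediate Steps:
$\frac{\frac{1}{Q{\left(-27 \right)} - 31731} - 48671}{-25852 - 17222} = \frac{\frac{1}{\left(-4 - -27\right) - 31731} - 48671}{-25852 - 17222} = \frac{\frac{1}{\left(-4 + 27\right) - 31731} - 48671}{-43074} = \left(\frac{1}{23 - 31731} - 48671\right) \left(- \frac{1}{43074}\right) = \left(\frac{1}{-31708} - 48671\right) \left(- \frac{1}{43074}\right) = \left(- \frac{1}{31708} - 48671\right) \left(- \frac{1}{43074}\right) = \left(- \frac{1543260069}{31708}\right) \left(- \frac{1}{43074}\right) = \frac{171473341}{151754488}$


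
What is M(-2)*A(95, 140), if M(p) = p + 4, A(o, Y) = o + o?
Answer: 380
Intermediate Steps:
A(o, Y) = 2*o
M(p) = 4 + p
M(-2)*A(95, 140) = (4 - 2)*(2*95) = 2*190 = 380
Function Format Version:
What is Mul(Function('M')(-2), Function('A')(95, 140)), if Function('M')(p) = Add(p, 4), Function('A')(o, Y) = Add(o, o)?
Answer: 380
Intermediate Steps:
Function('A')(o, Y) = Mul(2, o)
Function('M')(p) = Add(4, p)
Mul(Function('M')(-2), Function('A')(95, 140)) = Mul(Add(4, -2), Mul(2, 95)) = Mul(2, 190) = 380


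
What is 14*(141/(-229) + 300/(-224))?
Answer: -25071/916 ≈ -27.370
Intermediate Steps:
14*(141/(-229) + 300/(-224)) = 14*(141*(-1/229) + 300*(-1/224)) = 14*(-141/229 - 75/56) = 14*(-25071/12824) = -25071/916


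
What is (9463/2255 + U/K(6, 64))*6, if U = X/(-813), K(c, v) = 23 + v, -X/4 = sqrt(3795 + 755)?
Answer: 56778/2255 + 40*sqrt(182)/23577 ≈ 25.202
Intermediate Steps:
X = -20*sqrt(182) (X = -4*sqrt(3795 + 755) = -20*sqrt(182) ≈ -269.81)
U = 20*sqrt(182)/813 (U = -20*sqrt(182)/(-813) = -20*sqrt(182)*(-1/813) = 20*sqrt(182)/813 ≈ 0.33188)
(9463/2255 + U/K(6, 64))*6 = (9463/2255 + (20*sqrt(182)/813)/(23 + 64))*6 = (9463*(1/2255) + (20*sqrt(182)/813)/87)*6 = (9463/2255 + (20*sqrt(182)/813)*(1/87))*6 = (9463/2255 + 20*sqrt(182)/70731)*6 = 56778/2255 + 40*sqrt(182)/23577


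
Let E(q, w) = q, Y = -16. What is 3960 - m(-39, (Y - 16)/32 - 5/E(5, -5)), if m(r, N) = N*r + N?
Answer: 3884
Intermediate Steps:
m(r, N) = N + N*r
3960 - m(-39, (Y - 16)/32 - 5/E(5, -5)) = 3960 - ((-16 - 16)/32 - 5/5)*(1 - 39) = 3960 - (-32*1/32 - 5*⅕)*(-38) = 3960 - (-1 - 1)*(-38) = 3960 - (-2)*(-38) = 3960 - 1*76 = 3960 - 76 = 3884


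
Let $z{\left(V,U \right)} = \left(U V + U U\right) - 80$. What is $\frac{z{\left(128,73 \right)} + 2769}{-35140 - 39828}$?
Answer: $- \frac{8681}{37484} \approx -0.23159$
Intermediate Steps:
$z{\left(V,U \right)} = -80 + U^{2} + U V$ ($z{\left(V,U \right)} = \left(U V + U^{2}\right) - 80 = \left(U^{2} + U V\right) - 80 = -80 + U^{2} + U V$)
$\frac{z{\left(128,73 \right)} + 2769}{-35140 - 39828} = \frac{\left(-80 + 73^{2} + 73 \cdot 128\right) + 2769}{-35140 - 39828} = \frac{\left(-80 + 5329 + 9344\right) + 2769}{-74968} = \left(14593 + 2769\right) \left(- \frac{1}{74968}\right) = 17362 \left(- \frac{1}{74968}\right) = - \frac{8681}{37484}$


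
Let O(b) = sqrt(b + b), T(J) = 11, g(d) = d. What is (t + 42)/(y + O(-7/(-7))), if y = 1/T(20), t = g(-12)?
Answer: -330/241 + 3630*sqrt(2)/241 ≈ 19.932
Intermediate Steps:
t = -12
y = 1/11 ≈ 0.090909
O(b) = sqrt(2)*sqrt(b) (O(b) = sqrt(2*b) = sqrt(2)*sqrt(b))
(t + 42)/(y + O(-7/(-7))) = (-12 + 42)/(1/11 + sqrt(2)*sqrt(-7/(-7))) = 30/(1/11 + sqrt(2)*sqrt(-7*(-1/7))) = 30/(1/11 + sqrt(2)*sqrt(1)) = 30/(1/11 + sqrt(2)*1) = 30/(1/11 + sqrt(2))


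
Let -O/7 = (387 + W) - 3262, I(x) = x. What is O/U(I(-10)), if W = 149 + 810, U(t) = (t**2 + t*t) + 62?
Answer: 6706/131 ≈ 51.191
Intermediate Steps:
U(t) = 62 + 2*t**2 (U(t) = (t**2 + t**2) + 62 = 2*t**2 + 62 = 62 + 2*t**2)
W = 959
O = 13412 (O = -7*((387 + 959) - 3262) = -7*(1346 - 3262) = -7*(-1916) = 13412)
O/U(I(-10)) = 13412/(62 + 2*(-10)**2) = 13412/(62 + 2*100) = 13412/(62 + 200) = 13412/262 = 13412*(1/262) = 6706/131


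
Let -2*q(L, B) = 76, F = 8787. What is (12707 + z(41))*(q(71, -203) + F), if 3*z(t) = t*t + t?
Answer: 116195469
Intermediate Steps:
z(t) = t/3 + t**2/3 (z(t) = (t*t + t)/3 = (t**2 + t)/3 = (t + t**2)/3 = t/3 + t**2/3)
q(L, B) = -38 (q(L, B) = -1/2*76 = -38)
(12707 + z(41))*(q(71, -203) + F) = (12707 + (1/3)*41*(1 + 41))*(-38 + 8787) = (12707 + (1/3)*41*42)*8749 = (12707 + 574)*8749 = 13281*8749 = 116195469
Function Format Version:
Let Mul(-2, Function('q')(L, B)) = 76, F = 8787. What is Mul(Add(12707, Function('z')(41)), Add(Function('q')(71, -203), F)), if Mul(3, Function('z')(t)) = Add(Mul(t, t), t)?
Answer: 116195469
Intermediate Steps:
Function('z')(t) = Add(Mul(Rational(1, 3), t), Mul(Rational(1, 3), Pow(t, 2))) (Function('z')(t) = Mul(Rational(1, 3), Add(Mul(t, t), t)) = Mul(Rational(1, 3), Add(Pow(t, 2), t)) = Mul(Rational(1, 3), Add(t, Pow(t, 2))) = Add(Mul(Rational(1, 3), t), Mul(Rational(1, 3), Pow(t, 2))))
Function('q')(L, B) = -38 (Function('q')(L, B) = Mul(Rational(-1, 2), 76) = -38)
Mul(Add(12707, Function('z')(41)), Add(Function('q')(71, -203), F)) = Mul(Add(12707, Mul(Rational(1, 3), 41, Add(1, 41))), Add(-38, 8787)) = Mul(Add(12707, Mul(Rational(1, 3), 41, 42)), 8749) = Mul(Add(12707, 574), 8749) = Mul(13281, 8749) = 116195469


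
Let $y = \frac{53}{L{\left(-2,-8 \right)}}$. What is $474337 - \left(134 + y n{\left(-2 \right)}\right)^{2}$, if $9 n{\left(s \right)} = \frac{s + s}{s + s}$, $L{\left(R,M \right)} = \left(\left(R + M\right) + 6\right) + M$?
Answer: $\frac{5324759207}{11664} \approx 4.5651 \cdot 10^{5}$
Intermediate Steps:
$L{\left(R,M \right)} = 6 + R + 2 M$ ($L{\left(R,M \right)} = \left(\left(M + R\right) + 6\right) + M = \left(6 + M + R\right) + M = 6 + R + 2 M$)
$n{\left(s \right)} = \frac{1}{9}$ ($n{\left(s \right)} = \frac{\left(s + s\right) \frac{1}{s + s}}{9} = \frac{2 s \frac{1}{2 s}}{9} = \frac{1}{9} \cdot 1 = \frac{1}{9}$)
$y = - \frac{53}{12}$ ($y = \frac{53}{6 - 2 + 2 \left(-8\right)} = \frac{53}{6 - 2 - 16} = \frac{53}{-12} = 53 \left(- \frac{1}{12}\right) = - \frac{53}{12} \approx -4.4167$)
$474337 - \left(134 + y n{\left(-2 \right)}\right)^{2} = 474337 - \left(134 - \frac{53}{108}\right)^{2} = 474337 - \left(\frac{14419}{108}\right)^{2} = 474337 - \frac{207907561}{11664} = \frac{5324759207}{11664}$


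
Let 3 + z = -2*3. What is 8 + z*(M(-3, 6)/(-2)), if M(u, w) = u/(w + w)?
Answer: 55/8 ≈ 6.8750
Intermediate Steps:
z = -9 (z = -3 - 2*3 = -3 - 6 = -9)
M(u, w) = u/(2*w) (M(u, w) = u/((2*w)) = (1/(2*w))*u = u/(2*w))
8 + z*(M(-3, 6)/(-2)) = 8 - 9*(½)*(-3)/6/(-2) = 8 - 9*(½)*(-3)*(⅙)*(-1)/2 = 8 - (-9)*(-1)/(4*2) = 8 - 9*⅛ = 8 - 9/8 = 55/8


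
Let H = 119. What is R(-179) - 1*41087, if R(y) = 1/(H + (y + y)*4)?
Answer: -53947232/1313 ≈ -41087.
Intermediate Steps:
R(y) = 1/(119 + 8*y) (R(y) = 1/(119 + (y + y)*4) = 1/(119 + (2*y)*4) = 1/(119 + 8*y))
R(-179) - 1*41087 = 1/(119 + 8*(-179)) - 1*41087 = 1/(119 - 1432) - 41087 = 1/(-1313) - 41087 = -1/1313 - 41087 = -53947232/1313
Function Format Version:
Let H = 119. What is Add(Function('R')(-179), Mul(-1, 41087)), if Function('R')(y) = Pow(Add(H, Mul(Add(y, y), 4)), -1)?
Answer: Rational(-53947232, 1313) ≈ -41087.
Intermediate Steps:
Function('R')(y) = Pow(Add(119, Mul(8, y)), -1) (Function('R')(y) = Pow(Add(119, Mul(Add(y, y), 4)), -1) = Pow(Add(119, Mul(Mul(2, y), 4)), -1) = Pow(Add(119, Mul(8, y)), -1))
Add(Function('R')(-179), Mul(-1, 41087)) = Add(Pow(Add(119, Mul(8, -179)), -1), Mul(-1, 41087)) = Add(Pow(Add(119, -1432), -1), -41087) = Add(Pow(-1313, -1), -41087) = Add(Rational(-1, 1313), -41087) = Rational(-53947232, 1313)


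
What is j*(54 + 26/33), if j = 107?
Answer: 193456/33 ≈ 5862.3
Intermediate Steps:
j*(54 + 26/33) = 107*(54 + 26/33) = 107*(1808/33) = 193456/33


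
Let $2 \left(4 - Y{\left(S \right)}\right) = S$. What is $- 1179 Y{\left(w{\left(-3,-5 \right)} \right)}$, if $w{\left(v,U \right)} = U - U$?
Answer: $-4716$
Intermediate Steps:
$w{\left(v,U \right)} = 0$
$Y{\left(S \right)} = 4 - \frac{S}{2}$
$- 1179 Y{\left(w{\left(-3,-5 \right)} \right)} = - 1179 \left(4 - 0\right) = - 1179 \left(4 + 0\right) = - 1179 \cdot 4 = \left(-1\right) 4716 = -4716$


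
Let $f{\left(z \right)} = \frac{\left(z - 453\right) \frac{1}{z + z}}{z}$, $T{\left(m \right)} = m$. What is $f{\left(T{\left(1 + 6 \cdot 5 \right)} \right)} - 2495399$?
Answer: $- \frac{2398078650}{961} \approx -2.4954 \cdot 10^{6}$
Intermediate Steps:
$f{\left(z \right)} = \frac{-453 + z}{2 z^{2}}$ ($f{\left(z \right)} = \frac{\left(-453 + z\right) \frac{1}{2 z}}{z} = \frac{\frac{1}{2} \frac{1}{z} \left(-453 + z\right)}{z} = \frac{-453 + z}{2 z^{2}}$)
$f{\left(T{\left(1 + 6 \cdot 5 \right)} \right)} - 2495399 = \frac{-453 + \left(1 + 6 \cdot 5\right)}{2 \left(1 + 6 \cdot 5\right)^{2}} - 2495399 = \frac{-453 + \left(1 + 30\right)}{2 \left(1 + 30\right)^{2}} - 2495399 = \frac{-453 + 31}{2 \cdot 961} - 2495399 = \frac{1}{2} \cdot \frac{1}{961} \left(-422\right) - 2495399 = - \frac{211}{961} - 2495399 = - \frac{2398078650}{961}$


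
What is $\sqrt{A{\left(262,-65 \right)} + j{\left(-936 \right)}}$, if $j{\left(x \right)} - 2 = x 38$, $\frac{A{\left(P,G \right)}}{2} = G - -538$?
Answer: $2 i \sqrt{8655} \approx 186.06 i$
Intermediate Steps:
$A{\left(P,G \right)} = 1076 + 2 G$ ($A{\left(P,G \right)} = 2 \left(G - -538\right) = 2 \left(G + 538\right) = 2 \left(538 + G\right) = 1076 + 2 G$)
$j{\left(x \right)} = 2 + 38 x$ ($j{\left(x \right)} = 2 + x 38 = 2 + 38 x$)
$\sqrt{A{\left(262,-65 \right)} + j{\left(-936 \right)}} = \sqrt{\left(1076 + 2 \left(-65\right)\right) + \left(2 + 38 \left(-936\right)\right)} = \sqrt{\left(1076 - 130\right) + \left(2 - 35568\right)} = \sqrt{946 - 35566} = \sqrt{-34620} = 2 i \sqrt{8655}$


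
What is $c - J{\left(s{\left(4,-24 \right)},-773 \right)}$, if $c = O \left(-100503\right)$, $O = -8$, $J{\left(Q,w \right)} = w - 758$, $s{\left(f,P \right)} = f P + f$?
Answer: $805555$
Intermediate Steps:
$s{\left(f,P \right)} = f + P f$ ($s{\left(f,P \right)} = P f + f = f + P f$)
$J{\left(Q,w \right)} = -758 + w$
$c = 804024$ ($c = \left(-8\right) \left(-100503\right) = 804024$)
$c - J{\left(s{\left(4,-24 \right)},-773 \right)} = 804024 - \left(-758 - 773\right) = 804024 - -1531 = 804024 + 1531 = 805555$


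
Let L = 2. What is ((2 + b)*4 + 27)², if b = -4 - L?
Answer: 121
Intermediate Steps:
b = -6 (b = -4 - 1*2 = -4 - 2 = -6)
((2 + b)*4 + 27)² = ((2 - 6)*4 + 27)² = (-4*4 + 27)² = (-16 + 27)² = 11² = 121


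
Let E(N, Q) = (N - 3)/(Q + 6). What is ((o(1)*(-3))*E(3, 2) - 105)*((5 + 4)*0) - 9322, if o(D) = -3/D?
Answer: -9322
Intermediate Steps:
E(N, Q) = (-3 + N)/(6 + Q)
((o(1)*(-3))*E(3, 2) - 105)*((5 + 4)*0) - 9322 = ((-3/1*(-3))*((-3 + 3)/(6 + 2)) - 105)*((5 + 4)*0) - 9322 = ((-3*1*(-3))*(0/8) - 105)*(9*0) - 9322 = ((-3*(-3))*((1/8)*0) - 105)*0 - 9322 = (9*0 - 105)*0 - 9322 = (0 - 105)*0 - 9322 = -105*0 - 9322 = 0 - 9322 = -9322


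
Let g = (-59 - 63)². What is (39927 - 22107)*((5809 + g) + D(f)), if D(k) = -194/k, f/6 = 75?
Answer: 1843707888/5 ≈ 3.6874e+8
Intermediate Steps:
f = 450 (f = 6*75 = 450)
g = 14884 (g = (-122)² = 14884)
(39927 - 22107)*((5809 + g) + D(f)) = (39927 - 22107)*((5809 + 14884) - 194/450) = 17820*(20693 - 194*1/450) = 17820*(20693 - 97/225) = 17820*(4655828/225) = 1843707888/5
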